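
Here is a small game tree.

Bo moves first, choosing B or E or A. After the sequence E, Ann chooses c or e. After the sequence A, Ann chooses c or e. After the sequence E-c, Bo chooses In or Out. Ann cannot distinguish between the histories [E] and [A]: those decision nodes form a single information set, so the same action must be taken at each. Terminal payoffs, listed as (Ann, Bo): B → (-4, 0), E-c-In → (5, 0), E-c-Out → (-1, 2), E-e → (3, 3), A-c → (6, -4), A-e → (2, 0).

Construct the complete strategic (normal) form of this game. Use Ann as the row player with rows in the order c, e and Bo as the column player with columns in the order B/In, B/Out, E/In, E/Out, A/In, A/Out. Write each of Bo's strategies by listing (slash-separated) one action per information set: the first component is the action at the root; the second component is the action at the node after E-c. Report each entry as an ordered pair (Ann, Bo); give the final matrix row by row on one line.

c: (-4,0) (-4,0) (5,0) (-1,2) (6,-4) (6,-4) | e: (-4,0) (-4,0) (3,3) (3,3) (2,0) (2,0)

         B/In    B/Out     E/In    E/Out     A/In    A/Out
   c   (-4,0)   (-4,0)    (5,0)   (-1,2)   (6,-4)   (6,-4)
   e   (-4,0)   (-4,0)    (3,3)    (3,3)    (2,0)    (2,0)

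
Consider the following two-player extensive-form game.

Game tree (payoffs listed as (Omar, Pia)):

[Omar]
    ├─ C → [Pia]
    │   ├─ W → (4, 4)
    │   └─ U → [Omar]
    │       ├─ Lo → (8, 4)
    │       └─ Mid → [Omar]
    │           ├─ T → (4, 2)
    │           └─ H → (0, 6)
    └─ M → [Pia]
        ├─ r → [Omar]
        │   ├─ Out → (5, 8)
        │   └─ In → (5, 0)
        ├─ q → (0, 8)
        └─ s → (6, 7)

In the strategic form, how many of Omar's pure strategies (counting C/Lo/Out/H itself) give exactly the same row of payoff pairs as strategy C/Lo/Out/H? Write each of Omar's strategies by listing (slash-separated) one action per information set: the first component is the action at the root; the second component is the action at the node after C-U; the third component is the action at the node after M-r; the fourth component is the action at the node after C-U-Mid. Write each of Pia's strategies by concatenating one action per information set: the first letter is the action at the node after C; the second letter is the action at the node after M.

Row for C/Lo/Out/H (columns Wr, Wq, Ws, Ur, Uq, Us): (4,4) (4,4) (4,4) (8,4) (8,4) (8,4).
Under C/Lo/Out/H, Omar's choice at the node after M-r and at the node after C-U-Mid can never be reached regardless of what Pia does, so varying those choices leaves every outcome unchanged.
Holding the reachable choices fixed and varying the unreachable ones freely already gives 2 × 2 = 4 equivalent strategies.
No other strategy reproduces this row, so those 4 are the full class: C/Lo/Out/T, C/Lo/Out/H, C/Lo/In/T, C/Lo/In/H.

4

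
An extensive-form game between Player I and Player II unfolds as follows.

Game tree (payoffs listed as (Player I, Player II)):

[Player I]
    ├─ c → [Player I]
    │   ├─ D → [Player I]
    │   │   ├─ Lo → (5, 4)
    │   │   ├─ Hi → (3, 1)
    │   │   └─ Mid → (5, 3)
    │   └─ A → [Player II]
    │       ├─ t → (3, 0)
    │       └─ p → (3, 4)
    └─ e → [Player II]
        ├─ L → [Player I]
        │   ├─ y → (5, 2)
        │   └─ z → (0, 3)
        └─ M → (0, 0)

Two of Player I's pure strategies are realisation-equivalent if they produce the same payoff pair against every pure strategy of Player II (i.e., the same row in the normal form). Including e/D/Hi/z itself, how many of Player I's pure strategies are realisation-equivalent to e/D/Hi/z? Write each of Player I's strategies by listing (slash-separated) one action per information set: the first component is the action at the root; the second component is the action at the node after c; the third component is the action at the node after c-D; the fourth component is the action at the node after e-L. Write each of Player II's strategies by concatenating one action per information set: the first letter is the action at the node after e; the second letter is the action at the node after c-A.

Row for e/D/Hi/z (columns Lt, Lp, Mt, Mp): (0,3) (0,3) (0,0) (0,0).
Under e/D/Hi/z, Player I's choice at the node after c and at the node after c-D can never be reached regardless of what Player II does, so varying those choices leaves every outcome unchanged.
Holding the reachable choices fixed and varying the unreachable ones freely already gives 2 × 3 = 6 equivalent strategies.
No other strategy reproduces this row, so those 6 are the full class: e/D/Lo/z, e/D/Hi/z, e/D/Mid/z, e/A/Lo/z, e/A/Hi/z, e/A/Mid/z.

6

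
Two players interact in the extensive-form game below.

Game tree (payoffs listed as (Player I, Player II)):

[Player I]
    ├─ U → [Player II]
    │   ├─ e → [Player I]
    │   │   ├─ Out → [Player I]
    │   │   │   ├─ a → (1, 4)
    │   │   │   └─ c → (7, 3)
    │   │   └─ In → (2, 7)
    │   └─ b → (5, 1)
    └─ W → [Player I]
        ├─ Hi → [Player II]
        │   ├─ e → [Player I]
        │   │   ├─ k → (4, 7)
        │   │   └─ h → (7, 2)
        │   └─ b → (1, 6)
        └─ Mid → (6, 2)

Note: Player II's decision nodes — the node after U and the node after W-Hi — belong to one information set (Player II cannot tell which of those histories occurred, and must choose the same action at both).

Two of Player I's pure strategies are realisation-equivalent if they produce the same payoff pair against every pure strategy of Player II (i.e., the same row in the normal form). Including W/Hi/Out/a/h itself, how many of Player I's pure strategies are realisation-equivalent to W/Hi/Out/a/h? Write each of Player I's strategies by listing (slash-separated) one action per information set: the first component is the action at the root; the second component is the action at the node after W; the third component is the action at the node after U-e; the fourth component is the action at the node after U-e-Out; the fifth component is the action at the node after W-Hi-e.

Row for W/Hi/Out/a/h (columns e, b): (7,2) (1,6).
Under W/Hi/Out/a/h, Player I's choice at the node after U-e and at the node after U-e-Out can never be reached regardless of what Player II does, so varying those choices leaves every outcome unchanged.
Holding the reachable choices fixed and varying the unreachable ones freely already gives 2 × 2 = 4 equivalent strategies.
No other strategy reproduces this row, so those 4 are the full class: W/Hi/Out/a/h, W/Hi/Out/c/h, W/Hi/In/a/h, W/Hi/In/c/h.

4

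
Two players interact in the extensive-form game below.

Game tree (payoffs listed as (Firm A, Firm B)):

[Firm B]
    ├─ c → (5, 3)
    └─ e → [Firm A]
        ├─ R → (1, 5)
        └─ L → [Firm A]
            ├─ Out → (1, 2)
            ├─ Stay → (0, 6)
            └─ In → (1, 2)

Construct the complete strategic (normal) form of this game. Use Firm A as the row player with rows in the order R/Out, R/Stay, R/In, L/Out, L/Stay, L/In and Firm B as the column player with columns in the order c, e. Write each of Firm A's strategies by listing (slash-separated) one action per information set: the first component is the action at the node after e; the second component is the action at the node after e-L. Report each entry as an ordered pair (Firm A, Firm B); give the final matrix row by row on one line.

R/Out: (5,3) (1,5) | R/Stay: (5,3) (1,5) | R/In: (5,3) (1,5) | L/Out: (5,3) (1,2) | L/Stay: (5,3) (0,6) | L/In: (5,3) (1,2)

Row R/Out: c→(5,3), e→(1,5)
Row R/Stay: c→(5,3), e→(1,5)
Row R/In: c→(5,3), e→(1,5)
Row L/Out: c→(5,3), e→(1,2)
Row L/Stay: c→(5,3), e→(0,6)
Row L/In: c→(5,3), e→(1,2)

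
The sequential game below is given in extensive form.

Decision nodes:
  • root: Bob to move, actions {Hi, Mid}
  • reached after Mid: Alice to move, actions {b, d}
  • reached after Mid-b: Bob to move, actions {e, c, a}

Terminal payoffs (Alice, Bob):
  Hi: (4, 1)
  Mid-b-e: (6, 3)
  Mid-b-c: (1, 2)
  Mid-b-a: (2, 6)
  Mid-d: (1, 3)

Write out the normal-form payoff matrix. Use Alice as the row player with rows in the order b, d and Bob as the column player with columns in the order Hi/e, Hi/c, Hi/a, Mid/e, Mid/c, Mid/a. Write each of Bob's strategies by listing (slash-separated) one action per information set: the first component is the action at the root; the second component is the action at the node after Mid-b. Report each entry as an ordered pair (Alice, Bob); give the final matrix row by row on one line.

Row b: Hi/e→(4,1), Hi/c→(4,1), Hi/a→(4,1), Mid/e→(6,3), Mid/c→(1,2), Mid/a→(2,6)
Row d: Hi/e→(4,1), Hi/c→(4,1), Hi/a→(4,1), Mid/e→(1,3), Mid/c→(1,3), Mid/a→(1,3)

b: (4,1) (4,1) (4,1) (6,3) (1,2) (2,6) | d: (4,1) (4,1) (4,1) (1,3) (1,3) (1,3)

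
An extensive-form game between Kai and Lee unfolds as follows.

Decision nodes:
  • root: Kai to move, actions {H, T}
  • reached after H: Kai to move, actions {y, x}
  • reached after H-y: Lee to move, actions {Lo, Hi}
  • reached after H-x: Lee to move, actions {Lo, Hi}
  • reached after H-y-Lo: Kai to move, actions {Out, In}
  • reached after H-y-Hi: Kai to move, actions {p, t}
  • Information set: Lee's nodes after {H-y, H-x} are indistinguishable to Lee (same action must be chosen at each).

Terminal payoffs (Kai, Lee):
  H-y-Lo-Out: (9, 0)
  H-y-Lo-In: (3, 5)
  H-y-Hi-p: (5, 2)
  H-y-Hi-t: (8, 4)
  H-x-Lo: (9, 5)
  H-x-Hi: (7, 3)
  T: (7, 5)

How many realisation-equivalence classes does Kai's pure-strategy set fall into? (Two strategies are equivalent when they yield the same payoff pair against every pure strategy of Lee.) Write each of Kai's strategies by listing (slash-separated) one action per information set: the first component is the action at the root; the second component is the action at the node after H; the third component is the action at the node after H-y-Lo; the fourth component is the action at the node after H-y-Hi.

Kai has 16 pure strategies: H/y/Out/p, H/y/Out/t, H/y/In/p, H/y/In/t, H/x/Out/p, H/x/Out/t, H/x/In/p, H/x/In/t, T/y/Out/p, T/y/Out/t, T/y/In/p, T/y/In/t, T/x/Out/p, T/x/Out/t, T/x/In/p, T/x/In/t. Columns: Lo, Hi.
{H/y/Out/p} → row (9,0) (5,2)
{H/y/Out/t} → row (9,0) (8,4)
{H/y/In/p} → row (3,5) (5,2)
{H/y/In/t} → row (3,5) (8,4)
{H/x/Out/p, H/x/Out/t, H/x/In/p, H/x/In/t} → row (9,5) (7,3)
{T/y/Out/p, T/y/Out/t, T/y/In/p, T/y/In/t, T/x/Out/p, T/x/Out/t, T/x/In/p, T/x/In/t} → row (7,5) (7,5)
That's 6 distinct rows out of 16 strategies.

6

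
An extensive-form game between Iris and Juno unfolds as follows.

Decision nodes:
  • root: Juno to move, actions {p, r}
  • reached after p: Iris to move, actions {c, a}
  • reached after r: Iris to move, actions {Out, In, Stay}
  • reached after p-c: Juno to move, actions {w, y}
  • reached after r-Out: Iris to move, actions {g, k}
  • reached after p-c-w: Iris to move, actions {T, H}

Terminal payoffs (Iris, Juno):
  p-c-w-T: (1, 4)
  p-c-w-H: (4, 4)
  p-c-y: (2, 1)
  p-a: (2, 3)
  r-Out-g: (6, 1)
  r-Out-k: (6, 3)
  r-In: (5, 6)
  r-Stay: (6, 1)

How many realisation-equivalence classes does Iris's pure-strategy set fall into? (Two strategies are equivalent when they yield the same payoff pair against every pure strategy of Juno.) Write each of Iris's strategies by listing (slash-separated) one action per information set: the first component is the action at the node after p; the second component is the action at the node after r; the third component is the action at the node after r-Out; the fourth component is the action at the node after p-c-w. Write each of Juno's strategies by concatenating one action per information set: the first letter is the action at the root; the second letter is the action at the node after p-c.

Iris has 24 pure strategies: c/Out/g/T, c/Out/g/H, c/Out/k/T, c/Out/k/H, c/In/g/T, c/In/g/H, c/In/k/T, c/In/k/H, c/Stay/g/T, c/Stay/g/H, c/Stay/k/T, c/Stay/k/H, a/Out/g/T, a/Out/g/H, a/Out/k/T, a/Out/k/H, a/In/g/T, a/In/g/H, a/In/k/T, a/In/k/H, a/Stay/g/T, a/Stay/g/H, a/Stay/k/T, a/Stay/k/H. Columns: pw, py, rw, ry.
{c/Out/g/T, c/Stay/g/T, c/Stay/k/T} → row (1,4) (2,1) (6,1) (6,1)
{c/Out/g/H, c/Stay/g/H, c/Stay/k/H} → row (4,4) (2,1) (6,1) (6,1)
{c/Out/k/T} → row (1,4) (2,1) (6,3) (6,3)
{c/Out/k/H} → row (4,4) (2,1) (6,3) (6,3)
{c/In/g/T, c/In/k/T} → row (1,4) (2,1) (5,6) (5,6)
{c/In/g/H, c/In/k/H} → row (4,4) (2,1) (5,6) (5,6)
{a/Out/g/T, a/Out/g/H, a/Stay/g/T, a/Stay/g/H, a/Stay/k/T, a/Stay/k/H} → row (2,3) (2,3) (6,1) (6,1)
{a/Out/k/T, a/Out/k/H} → row (2,3) (2,3) (6,3) (6,3)
{a/In/g/T, a/In/g/H, a/In/k/T, a/In/k/H} → row (2,3) (2,3) (5,6) (5,6)
That's 9 distinct rows out of 24 strategies.

9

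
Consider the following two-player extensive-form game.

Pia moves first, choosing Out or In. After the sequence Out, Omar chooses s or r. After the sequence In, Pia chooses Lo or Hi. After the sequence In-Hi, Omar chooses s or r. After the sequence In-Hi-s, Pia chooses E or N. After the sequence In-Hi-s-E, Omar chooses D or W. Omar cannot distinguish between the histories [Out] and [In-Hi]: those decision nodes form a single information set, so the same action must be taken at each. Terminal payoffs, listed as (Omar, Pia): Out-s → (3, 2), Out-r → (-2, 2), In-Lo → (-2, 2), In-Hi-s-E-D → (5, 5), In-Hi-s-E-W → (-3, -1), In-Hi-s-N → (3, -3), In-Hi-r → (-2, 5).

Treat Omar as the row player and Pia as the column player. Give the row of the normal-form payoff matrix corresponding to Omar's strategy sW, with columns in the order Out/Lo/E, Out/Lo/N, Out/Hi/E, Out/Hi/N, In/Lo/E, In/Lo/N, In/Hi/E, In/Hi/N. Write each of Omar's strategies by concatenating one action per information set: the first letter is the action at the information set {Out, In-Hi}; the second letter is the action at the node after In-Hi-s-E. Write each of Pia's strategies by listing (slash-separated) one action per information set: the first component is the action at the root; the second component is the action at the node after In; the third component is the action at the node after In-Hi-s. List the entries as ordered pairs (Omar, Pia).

(3,2) (3,2) (3,2) (3,2) (-2,2) (-2,2) (-3,-1) (3,-3)

vs Out/Lo/E: Pia plays Out → Omar plays s at [Out] → (3, 2)
vs Out/Lo/N: Pia plays Out → Omar plays s at [Out] → (3, 2)
vs Out/Hi/E: Pia plays Out → Omar plays s at [Out] → (3, 2)
vs Out/Hi/N: Pia plays Out → Omar plays s at [Out] → (3, 2)
vs In/Lo/E: Pia plays In → Pia plays Lo at [In] → (-2, 2)
vs In/Lo/N: Pia plays In → Pia plays Lo at [In] → (-2, 2)
vs In/Hi/E: Pia plays In → Pia plays Hi at [In] → Omar plays s at [In-Hi] → Pia plays E at [In-Hi-s] → Omar plays W at [In-Hi-s-E] → (-3, -1)
vs In/Hi/N: Pia plays In → Pia plays Hi at [In] → Omar plays s at [In-Hi] → Pia plays N at [In-Hi-s] → (3, -3)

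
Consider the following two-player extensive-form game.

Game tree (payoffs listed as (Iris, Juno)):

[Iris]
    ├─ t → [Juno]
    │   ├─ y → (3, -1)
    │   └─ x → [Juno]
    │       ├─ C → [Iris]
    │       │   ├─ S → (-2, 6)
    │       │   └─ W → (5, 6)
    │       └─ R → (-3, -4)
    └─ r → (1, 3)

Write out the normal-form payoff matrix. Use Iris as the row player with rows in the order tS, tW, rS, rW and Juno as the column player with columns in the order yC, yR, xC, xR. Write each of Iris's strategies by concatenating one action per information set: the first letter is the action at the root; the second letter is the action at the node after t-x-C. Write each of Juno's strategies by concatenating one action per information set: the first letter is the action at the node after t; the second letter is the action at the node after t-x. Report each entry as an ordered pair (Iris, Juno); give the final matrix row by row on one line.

           yC       yR       xC       xR
  tS   (3,-1)   (3,-1)   (-2,6)  (-3,-4)
  tW   (3,-1)   (3,-1)    (5,6)  (-3,-4)
  rS    (1,3)    (1,3)    (1,3)    (1,3)
  rW    (1,3)    (1,3)    (1,3)    (1,3)

tS: (3,-1) (3,-1) (-2,6) (-3,-4) | tW: (3,-1) (3,-1) (5,6) (-3,-4) | rS: (1,3) (1,3) (1,3) (1,3) | rW: (1,3) (1,3) (1,3) (1,3)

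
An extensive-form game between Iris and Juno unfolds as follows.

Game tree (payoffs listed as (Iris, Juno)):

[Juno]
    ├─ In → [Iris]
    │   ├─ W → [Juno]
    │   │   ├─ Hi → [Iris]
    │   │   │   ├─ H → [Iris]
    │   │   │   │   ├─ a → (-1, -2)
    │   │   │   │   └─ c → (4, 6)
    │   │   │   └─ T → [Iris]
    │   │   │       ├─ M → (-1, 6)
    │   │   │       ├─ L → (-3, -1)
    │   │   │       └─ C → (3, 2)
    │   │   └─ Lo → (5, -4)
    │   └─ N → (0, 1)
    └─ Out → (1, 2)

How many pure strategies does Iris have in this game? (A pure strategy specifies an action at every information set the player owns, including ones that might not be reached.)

Iris owns the node after In with actions {W, N} — two choices.
Iris owns the node after In-W-Hi with actions {H, T} — two choices.
Iris owns the node after In-W-Hi-H with actions {a, c} — two choices.
Iris owns the node after In-W-Hi-T with actions {M, L, C} — three choices.
A pure strategy fixes one action at each information set independently, so the count is the product 2 × 2 × 2 × 3 = 24.
(For reference, Juno has 4 pure strategies, giving a 24×4 normal-form matrix.)

24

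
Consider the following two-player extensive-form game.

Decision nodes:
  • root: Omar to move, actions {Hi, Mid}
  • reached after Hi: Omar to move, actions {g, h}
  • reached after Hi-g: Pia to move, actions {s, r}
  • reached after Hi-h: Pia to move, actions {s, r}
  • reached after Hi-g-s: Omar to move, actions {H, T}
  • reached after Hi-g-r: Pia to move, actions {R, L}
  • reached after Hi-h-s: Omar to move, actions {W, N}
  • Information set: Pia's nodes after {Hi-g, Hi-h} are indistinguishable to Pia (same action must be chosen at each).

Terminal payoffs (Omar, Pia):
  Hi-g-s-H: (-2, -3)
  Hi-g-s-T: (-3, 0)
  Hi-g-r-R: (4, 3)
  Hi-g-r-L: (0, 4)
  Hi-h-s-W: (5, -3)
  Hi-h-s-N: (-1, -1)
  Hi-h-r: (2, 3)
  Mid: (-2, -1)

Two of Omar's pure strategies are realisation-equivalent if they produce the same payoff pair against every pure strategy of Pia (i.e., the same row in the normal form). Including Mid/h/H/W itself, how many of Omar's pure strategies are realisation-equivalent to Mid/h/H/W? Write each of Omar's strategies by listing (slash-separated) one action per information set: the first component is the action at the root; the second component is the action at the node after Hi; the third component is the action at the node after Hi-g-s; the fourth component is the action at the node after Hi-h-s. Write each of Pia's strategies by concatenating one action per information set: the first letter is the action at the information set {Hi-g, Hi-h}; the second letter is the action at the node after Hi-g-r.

8

Row for Mid/h/H/W (columns sR, sL, rR, rL): (-2,-1) (-2,-1) (-2,-1) (-2,-1).
Under Mid/h/H/W, Omar's choice at the node after Hi and at the node after Hi-g-s and at the node after Hi-h-s can never be reached regardless of what Pia does, so varying those choices leaves every outcome unchanged.
Holding the reachable choices fixed and varying the unreachable ones freely already gives 2 × 2 × 2 = 8 equivalent strategies.
No other strategy reproduces this row, so those 8 are the full class: Mid/g/H/W, Mid/g/H/N, Mid/g/T/W, Mid/g/T/N, Mid/h/H/W, Mid/h/H/N, Mid/h/T/W, Mid/h/T/N.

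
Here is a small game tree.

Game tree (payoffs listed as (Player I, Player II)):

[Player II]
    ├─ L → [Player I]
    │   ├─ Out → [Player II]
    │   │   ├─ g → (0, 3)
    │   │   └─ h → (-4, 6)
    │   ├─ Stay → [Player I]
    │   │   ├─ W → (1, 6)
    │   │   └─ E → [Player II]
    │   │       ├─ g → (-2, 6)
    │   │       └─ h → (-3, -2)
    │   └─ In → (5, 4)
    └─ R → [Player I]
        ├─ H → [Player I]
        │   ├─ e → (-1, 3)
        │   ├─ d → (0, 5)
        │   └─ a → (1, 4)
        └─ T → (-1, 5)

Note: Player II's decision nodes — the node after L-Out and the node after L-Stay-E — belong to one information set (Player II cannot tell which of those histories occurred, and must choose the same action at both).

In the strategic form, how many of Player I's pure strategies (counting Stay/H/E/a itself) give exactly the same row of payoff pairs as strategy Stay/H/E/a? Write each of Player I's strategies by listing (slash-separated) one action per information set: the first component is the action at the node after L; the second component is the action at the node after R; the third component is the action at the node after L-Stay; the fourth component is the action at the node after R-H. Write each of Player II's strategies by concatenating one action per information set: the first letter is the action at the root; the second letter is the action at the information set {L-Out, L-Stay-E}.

1

Row for Stay/H/E/a (columns Lg, Lh, Rg, Rh): (-2,6) (-3,-2) (1,4) (1,4).
Every one of Player I's information sets is on the play path for some reply by Player II when Player I follows Stay/H/E/a.
Changing the action at any of them therefore changes at least one column, so only Stay/H/E/a itself gives this row.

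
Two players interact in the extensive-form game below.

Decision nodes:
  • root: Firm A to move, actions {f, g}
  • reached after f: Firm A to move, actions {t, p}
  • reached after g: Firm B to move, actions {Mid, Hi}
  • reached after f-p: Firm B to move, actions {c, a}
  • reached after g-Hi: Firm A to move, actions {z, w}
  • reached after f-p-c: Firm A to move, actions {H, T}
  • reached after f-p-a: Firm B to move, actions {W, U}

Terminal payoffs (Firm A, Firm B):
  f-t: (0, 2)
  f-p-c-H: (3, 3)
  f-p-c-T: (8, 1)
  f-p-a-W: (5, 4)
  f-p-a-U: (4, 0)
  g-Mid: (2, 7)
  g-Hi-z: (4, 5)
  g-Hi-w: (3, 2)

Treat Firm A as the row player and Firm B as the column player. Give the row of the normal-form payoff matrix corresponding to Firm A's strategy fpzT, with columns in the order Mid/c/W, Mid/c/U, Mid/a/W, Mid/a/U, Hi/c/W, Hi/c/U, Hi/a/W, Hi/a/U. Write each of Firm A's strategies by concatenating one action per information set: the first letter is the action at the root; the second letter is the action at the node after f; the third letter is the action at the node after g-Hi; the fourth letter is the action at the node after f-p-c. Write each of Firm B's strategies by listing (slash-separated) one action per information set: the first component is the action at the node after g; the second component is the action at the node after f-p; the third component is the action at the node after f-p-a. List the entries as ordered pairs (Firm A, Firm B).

(8,1) (8,1) (5,4) (4,0) (8,1) (8,1) (5,4) (4,0)

vs Mid/c/W: Firm A plays f → Firm A plays p at [f] → Firm B plays c at [f-p] → Firm A plays T at [f-p-c] → (8, 1)
vs Mid/c/U: Firm A plays f → Firm A plays p at [f] → Firm B plays c at [f-p] → Firm A plays T at [f-p-c] → (8, 1)
vs Mid/a/W: Firm A plays f → Firm A plays p at [f] → Firm B plays a at [f-p] → Firm B plays W at [f-p-a] → (5, 4)
vs Mid/a/U: Firm A plays f → Firm A plays p at [f] → Firm B plays a at [f-p] → Firm B plays U at [f-p-a] → (4, 0)
vs Hi/c/W: Firm A plays f → Firm A plays p at [f] → Firm B plays c at [f-p] → Firm A plays T at [f-p-c] → (8, 1)
vs Hi/c/U: Firm A plays f → Firm A plays p at [f] → Firm B plays c at [f-p] → Firm A plays T at [f-p-c] → (8, 1)
vs Hi/a/W: Firm A plays f → Firm A plays p at [f] → Firm B plays a at [f-p] → Firm B plays W at [f-p-a] → (5, 4)
vs Hi/a/U: Firm A plays f → Firm A plays p at [f] → Firm B plays a at [f-p] → Firm B plays U at [f-p-a] → (4, 0)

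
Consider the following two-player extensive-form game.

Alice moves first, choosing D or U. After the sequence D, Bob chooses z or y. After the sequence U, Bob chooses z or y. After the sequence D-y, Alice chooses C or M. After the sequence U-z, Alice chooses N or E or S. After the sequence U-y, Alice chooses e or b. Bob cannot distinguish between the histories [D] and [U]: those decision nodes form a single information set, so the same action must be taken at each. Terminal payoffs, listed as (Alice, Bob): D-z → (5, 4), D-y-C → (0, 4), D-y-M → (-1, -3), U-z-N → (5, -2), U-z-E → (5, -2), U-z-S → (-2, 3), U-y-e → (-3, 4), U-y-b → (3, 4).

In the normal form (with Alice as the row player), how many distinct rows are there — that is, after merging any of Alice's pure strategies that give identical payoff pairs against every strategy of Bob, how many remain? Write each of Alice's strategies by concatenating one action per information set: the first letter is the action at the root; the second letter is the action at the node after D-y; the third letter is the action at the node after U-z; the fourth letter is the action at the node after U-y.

Alice has 24 pure strategies: DCNe, DCNb, DCEe, DCEb, DCSe, DCSb, DMNe, DMNb, DMEe, DMEb, DMSe, DMSb, UCNe, UCNb, UCEe, UCEb, UCSe, UCSb, UMNe, UMNb, UMEe, UMEb, UMSe, UMSb. Columns: z, y.
{DCNe, DCNb, DCEe, DCEb, DCSe, DCSb} → row (5,4) (0,4)
{DMNe, DMNb, DMEe, DMEb, DMSe, DMSb} → row (5,4) (-1,-3)
{UCNe, UCEe, UMNe, UMEe} → row (5,-2) (-3,4)
{UCNb, UCEb, UMNb, UMEb} → row (5,-2) (3,4)
{UCSe, UMSe} → row (-2,3) (-3,4)
{UCSb, UMSb} → row (-2,3) (3,4)
That's 6 distinct rows out of 24 strategies.

6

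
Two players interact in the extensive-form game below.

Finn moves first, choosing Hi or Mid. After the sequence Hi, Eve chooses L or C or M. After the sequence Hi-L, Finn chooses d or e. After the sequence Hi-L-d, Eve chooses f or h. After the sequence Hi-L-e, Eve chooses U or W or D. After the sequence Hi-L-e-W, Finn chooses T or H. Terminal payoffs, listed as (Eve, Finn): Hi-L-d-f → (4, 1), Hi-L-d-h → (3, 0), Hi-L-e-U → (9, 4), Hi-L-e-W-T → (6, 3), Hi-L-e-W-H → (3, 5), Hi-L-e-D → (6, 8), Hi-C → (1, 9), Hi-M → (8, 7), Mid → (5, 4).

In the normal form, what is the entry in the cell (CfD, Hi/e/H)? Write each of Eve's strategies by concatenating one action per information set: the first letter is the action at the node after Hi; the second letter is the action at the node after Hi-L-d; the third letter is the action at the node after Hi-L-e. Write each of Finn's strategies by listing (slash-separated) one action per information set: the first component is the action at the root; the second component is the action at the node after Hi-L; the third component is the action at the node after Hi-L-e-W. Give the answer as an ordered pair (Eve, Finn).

Trace the play path from the root:
  Finn plays Hi
  Eve plays C at [Hi]
→ terminal payoff (1, 9).
(Eve's choice at the node after Hi-L-d is never reached on this path, so it doesn't affect the outcome.)

(1, 9)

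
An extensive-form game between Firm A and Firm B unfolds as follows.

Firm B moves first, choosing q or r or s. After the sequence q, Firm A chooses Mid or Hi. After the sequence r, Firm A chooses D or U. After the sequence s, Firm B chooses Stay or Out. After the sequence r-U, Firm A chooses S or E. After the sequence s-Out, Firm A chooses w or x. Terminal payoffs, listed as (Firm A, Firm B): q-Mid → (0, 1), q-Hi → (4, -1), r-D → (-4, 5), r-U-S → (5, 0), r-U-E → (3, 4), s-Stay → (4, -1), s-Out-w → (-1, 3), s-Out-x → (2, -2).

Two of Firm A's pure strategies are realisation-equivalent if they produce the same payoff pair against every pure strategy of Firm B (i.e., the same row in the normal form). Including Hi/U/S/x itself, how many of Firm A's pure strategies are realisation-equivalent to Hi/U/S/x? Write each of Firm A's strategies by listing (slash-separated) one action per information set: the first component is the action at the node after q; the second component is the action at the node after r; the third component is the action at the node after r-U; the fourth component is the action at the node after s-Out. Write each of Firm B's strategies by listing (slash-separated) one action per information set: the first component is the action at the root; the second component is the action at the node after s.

Row for Hi/U/S/x (columns q/Stay, q/Out, r/Stay, r/Out, s/Stay, s/Out): (4,-1) (4,-1) (5,0) (5,0) (4,-1) (2,-2).
Every one of Firm A's information sets is on the play path for some reply by Firm B when Firm A follows Hi/U/S/x.
Changing the action at any of them therefore changes at least one column, so only Hi/U/S/x itself gives this row.

1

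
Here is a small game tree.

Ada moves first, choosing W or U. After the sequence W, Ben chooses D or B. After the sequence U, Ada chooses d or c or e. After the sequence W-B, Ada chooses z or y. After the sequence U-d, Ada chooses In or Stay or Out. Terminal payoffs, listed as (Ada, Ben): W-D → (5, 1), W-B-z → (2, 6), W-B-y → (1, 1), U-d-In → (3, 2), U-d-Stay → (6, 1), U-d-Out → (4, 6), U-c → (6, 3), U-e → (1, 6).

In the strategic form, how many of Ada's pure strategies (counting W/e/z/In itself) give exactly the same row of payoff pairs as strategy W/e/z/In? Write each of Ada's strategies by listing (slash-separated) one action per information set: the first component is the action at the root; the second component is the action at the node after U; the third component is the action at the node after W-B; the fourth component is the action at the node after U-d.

9

Row for W/e/z/In (columns D, B): (5,1) (2,6).
Under W/e/z/In, Ada's choice at the node after U and at the node after U-d can never be reached regardless of what Ben does, so varying those choices leaves every outcome unchanged.
Holding the reachable choices fixed and varying the unreachable ones freely already gives 3 × 3 = 9 equivalent strategies.
No other strategy reproduces this row, so those 9 are the full class: W/d/z/In, W/d/z/Stay, W/d/z/Out, W/c/z/In, W/c/z/Stay, W/c/z/Out, W/e/z/In, W/e/z/Stay, W/e/z/Out.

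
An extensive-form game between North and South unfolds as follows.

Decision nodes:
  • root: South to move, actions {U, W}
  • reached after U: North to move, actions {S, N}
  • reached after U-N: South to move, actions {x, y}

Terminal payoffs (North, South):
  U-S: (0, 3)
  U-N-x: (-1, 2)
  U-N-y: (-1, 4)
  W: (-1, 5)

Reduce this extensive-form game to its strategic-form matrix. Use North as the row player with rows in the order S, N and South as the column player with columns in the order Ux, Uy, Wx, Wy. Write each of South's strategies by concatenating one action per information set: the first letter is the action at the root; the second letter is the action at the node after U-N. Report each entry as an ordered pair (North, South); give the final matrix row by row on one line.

S: (0,3) (0,3) (-1,5) (-1,5) | N: (-1,2) (-1,4) (-1,5) (-1,5)

           Ux       Uy       Wx       Wy
   S    (0,3)    (0,3)   (-1,5)   (-1,5)
   N   (-1,2)   (-1,4)   (-1,5)   (-1,5)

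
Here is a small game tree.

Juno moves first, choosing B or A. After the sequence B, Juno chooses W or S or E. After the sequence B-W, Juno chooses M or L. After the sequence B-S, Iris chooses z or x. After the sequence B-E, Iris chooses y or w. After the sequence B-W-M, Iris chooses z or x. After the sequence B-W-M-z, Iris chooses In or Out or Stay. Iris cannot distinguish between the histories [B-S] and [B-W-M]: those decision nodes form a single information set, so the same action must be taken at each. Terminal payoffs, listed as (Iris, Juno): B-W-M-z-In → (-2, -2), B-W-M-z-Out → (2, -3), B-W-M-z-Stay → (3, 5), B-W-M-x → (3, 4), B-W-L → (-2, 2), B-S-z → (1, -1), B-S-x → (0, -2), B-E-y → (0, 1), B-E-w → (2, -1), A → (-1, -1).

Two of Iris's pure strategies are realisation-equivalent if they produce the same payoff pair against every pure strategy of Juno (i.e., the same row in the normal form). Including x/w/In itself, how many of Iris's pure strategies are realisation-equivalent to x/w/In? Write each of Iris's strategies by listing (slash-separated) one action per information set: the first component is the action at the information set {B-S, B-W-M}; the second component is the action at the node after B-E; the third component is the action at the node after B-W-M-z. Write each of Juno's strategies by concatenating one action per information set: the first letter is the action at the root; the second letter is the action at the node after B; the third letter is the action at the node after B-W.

3

Row for x/w/In (columns BWM, BWL, BSM, BSL, BEM, BEL, AWM, AWL, ASM, ASL, AEM, AEL): (3,4) (-2,2) (0,-2) (0,-2) (2,-1) (2,-1) (-1,-1) (-1,-1) (-1,-1) (-1,-1) (-1,-1) (-1,-1).
Under x/w/In, Iris's choice at the node after B-W-M-z can never be reached regardless of what Juno does, so varying those choices leaves every outcome unchanged.
Holding the reachable choices fixed and varying the unreachable one freely already gives 3 equivalent strategies.
No other strategy reproduces this row, so those 3 are the full class: x/w/In, x/w/Out, x/w/Stay.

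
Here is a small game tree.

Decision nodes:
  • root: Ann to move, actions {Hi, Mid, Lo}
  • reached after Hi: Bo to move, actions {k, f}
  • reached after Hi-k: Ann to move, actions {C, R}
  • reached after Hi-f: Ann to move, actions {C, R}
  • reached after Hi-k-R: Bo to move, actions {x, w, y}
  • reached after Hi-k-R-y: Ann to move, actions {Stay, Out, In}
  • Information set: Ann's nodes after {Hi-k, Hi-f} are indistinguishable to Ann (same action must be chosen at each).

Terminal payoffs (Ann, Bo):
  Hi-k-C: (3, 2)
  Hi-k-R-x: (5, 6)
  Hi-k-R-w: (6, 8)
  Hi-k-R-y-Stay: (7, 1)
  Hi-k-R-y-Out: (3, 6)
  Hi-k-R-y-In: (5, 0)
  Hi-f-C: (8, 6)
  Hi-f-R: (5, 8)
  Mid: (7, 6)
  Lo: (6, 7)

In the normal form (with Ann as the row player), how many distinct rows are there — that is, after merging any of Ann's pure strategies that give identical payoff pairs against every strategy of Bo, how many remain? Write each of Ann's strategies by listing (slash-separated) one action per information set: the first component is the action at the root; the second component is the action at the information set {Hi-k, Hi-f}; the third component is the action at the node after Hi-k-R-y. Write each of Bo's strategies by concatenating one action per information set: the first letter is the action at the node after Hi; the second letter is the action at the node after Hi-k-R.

Ann has 18 pure strategies: Hi/C/Stay, Hi/C/Out, Hi/C/In, Hi/R/Stay, Hi/R/Out, Hi/R/In, Mid/C/Stay, Mid/C/Out, Mid/C/In, Mid/R/Stay, Mid/R/Out, Mid/R/In, Lo/C/Stay, Lo/C/Out, Lo/C/In, Lo/R/Stay, Lo/R/Out, Lo/R/In. Columns: kx, kw, ky, fx, fw, fy.
{Hi/C/Stay, Hi/C/Out, Hi/C/In} → row (3,2) (3,2) (3,2) (8,6) (8,6) (8,6)
{Hi/R/Stay} → row (5,6) (6,8) (7,1) (5,8) (5,8) (5,8)
{Hi/R/Out} → row (5,6) (6,8) (3,6) (5,8) (5,8) (5,8)
{Hi/R/In} → row (5,6) (6,8) (5,0) (5,8) (5,8) (5,8)
{Mid/C/Stay, Mid/C/Out, Mid/C/In, Mid/R/Stay, Mid/R/Out, Mid/R/In} → row (7,6) (7,6) (7,6) (7,6) (7,6) (7,6)
{Lo/C/Stay, Lo/C/Out, Lo/C/In, Lo/R/Stay, Lo/R/Out, Lo/R/In} → row (6,7) (6,7) (6,7) (6,7) (6,7) (6,7)
That's 6 distinct rows out of 18 strategies.

6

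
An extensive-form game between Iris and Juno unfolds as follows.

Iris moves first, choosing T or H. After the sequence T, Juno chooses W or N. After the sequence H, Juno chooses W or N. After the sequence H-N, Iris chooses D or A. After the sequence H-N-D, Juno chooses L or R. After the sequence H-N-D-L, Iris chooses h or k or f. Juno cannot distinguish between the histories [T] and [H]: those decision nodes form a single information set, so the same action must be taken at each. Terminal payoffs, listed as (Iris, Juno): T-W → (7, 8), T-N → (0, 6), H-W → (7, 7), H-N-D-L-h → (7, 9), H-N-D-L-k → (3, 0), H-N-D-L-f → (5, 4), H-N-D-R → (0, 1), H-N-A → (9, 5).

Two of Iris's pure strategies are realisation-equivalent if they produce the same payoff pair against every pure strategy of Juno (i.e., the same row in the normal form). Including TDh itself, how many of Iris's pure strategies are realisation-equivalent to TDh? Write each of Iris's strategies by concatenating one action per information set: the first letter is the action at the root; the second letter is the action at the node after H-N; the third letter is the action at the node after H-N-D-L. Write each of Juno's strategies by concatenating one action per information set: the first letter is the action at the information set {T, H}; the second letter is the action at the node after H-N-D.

Row for TDh (columns WL, WR, NL, NR): (7,8) (7,8) (0,6) (0,6).
Under TDh, Iris's choice at the node after H-N and at the node after H-N-D-L can never be reached regardless of what Juno does, so varying those choices leaves every outcome unchanged.
Holding the reachable choices fixed and varying the unreachable ones freely already gives 2 × 3 = 6 equivalent strategies.
No other strategy reproduces this row, so those 6 are the full class: TDh, TDk, TDf, TAh, TAk, TAf.

6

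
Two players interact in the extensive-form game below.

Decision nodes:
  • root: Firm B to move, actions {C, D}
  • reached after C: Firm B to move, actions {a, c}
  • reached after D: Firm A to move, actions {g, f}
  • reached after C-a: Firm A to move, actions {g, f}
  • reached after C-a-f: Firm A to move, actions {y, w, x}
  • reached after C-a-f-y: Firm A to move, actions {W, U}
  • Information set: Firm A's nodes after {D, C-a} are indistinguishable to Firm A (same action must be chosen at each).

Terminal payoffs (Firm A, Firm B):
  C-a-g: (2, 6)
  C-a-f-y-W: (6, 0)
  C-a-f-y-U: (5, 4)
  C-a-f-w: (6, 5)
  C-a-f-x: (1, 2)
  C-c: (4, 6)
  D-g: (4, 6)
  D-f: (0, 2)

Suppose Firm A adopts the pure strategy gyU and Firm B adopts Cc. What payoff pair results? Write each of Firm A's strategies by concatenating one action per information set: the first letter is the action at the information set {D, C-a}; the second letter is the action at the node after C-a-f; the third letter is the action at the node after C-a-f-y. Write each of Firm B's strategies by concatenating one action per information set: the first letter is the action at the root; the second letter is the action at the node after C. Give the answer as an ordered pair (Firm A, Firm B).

(4, 6)

Trace the play path from the root:
  Firm B plays C
  Firm B plays c at [C]
→ terminal payoff (4, 6).
(Firm A's choice at the information set {D, C-a} is never reached on this path, so it doesn't affect the outcome.)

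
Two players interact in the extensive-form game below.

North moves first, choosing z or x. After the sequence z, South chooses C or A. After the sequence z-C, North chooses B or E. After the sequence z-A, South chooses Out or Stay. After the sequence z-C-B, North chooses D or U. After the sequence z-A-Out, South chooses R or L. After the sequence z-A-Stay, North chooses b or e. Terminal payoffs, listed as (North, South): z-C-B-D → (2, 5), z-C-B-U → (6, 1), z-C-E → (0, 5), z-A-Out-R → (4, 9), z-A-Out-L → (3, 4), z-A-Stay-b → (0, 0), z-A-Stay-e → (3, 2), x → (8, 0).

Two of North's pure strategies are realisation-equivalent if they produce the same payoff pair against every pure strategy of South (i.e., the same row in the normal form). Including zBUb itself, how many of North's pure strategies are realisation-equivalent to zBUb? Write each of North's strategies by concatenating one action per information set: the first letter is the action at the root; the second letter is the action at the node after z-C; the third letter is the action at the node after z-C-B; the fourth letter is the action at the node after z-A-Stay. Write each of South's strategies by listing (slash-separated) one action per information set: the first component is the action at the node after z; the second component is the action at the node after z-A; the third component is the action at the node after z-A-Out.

Row for zBUb (columns C/Out/R, C/Out/L, C/Stay/R, C/Stay/L, A/Out/R, A/Out/L, A/Stay/R, A/Stay/L): (6,1) (6,1) (6,1) (6,1) (4,9) (3,4) (0,0) (0,0).
Every one of North's information sets is on the play path for some reply by South when North follows zBUb.
Changing the action at any of them therefore changes at least one column, so only zBUb itself gives this row.

1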